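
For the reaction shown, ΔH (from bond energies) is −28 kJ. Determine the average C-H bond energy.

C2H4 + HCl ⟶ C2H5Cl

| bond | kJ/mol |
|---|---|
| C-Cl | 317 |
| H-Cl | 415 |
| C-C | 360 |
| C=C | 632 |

D(C-H) ≈ 398 kJ/mol

Let D be the C-H bond energy.
Σ(broken) = 4×D + 1×632 + 1×415 = 1047 + 4D
Σ(formed) = 1×360 + 1×317 + 5×D = 677 + 5D
ΔH = Σ(broken) − Σ(formed) = (1047 + 4D) − (677 + 5D) = +370 − D
Setting this equal to −28 kJ gives D = 398 kJ/mol.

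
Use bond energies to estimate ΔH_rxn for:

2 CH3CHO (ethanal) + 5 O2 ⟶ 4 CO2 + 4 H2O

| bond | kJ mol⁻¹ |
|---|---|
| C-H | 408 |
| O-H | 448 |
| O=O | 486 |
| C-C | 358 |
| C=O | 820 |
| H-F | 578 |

Bonds broken (reactants):
  C-C: 2 × 358 = 716
  C-H: 8 × 408 = 3264
  C=O: 2 × 820 = 1640
  O=O: 5 × 486 = 2430
  Σ(broken) = 8050 kJ
Bonds formed (products):
  C=O: 8 × 820 = 6560
  O-H: 8 × 448 = 3584
  Σ(formed) = 10144 kJ
ΔH = Σ(broken) − Σ(formed) = 8050 − 10144 = −2094 kJ

ΔH ≈ −2094 kJ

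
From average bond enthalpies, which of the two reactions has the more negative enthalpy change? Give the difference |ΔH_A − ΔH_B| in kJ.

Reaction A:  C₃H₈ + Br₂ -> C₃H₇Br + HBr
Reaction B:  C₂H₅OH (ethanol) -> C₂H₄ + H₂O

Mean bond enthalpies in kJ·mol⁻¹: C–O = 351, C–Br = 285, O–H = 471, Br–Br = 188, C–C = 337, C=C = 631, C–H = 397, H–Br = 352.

Reaction A:
  Bonds broken (reactants):
    Br–Br: 1 × 188 = 188
    C–C: 2 × 337 = 674
    C–H: 8 × 397 = 3176
    Σ(broken) = 4038 kJ
  Bonds formed (products):
    C–Br: 1 × 285 = 285
    C–C: 2 × 337 = 674
    C–H: 7 × 397 = 2779
    H–Br: 1 × 352 = 352
    Σ(formed) = 4090 kJ
  ΔH_A = 4038 − 4090 = −52 kJ
Reaction B:
  Bonds broken (reactants):
    C–C: 1 × 337 = 337
    C–H: 5 × 397 = 1985
    C–O: 1 × 351 = 351
    O–H: 1 × 471 = 471
    Σ(broken) = 3144 kJ
  Bonds formed (products):
    C–H: 4 × 397 = 1588
    C=C: 1 × 631 = 631
    O–H: 2 × 471 = 942
    Σ(formed) = 3161 kJ
  ΔH_B = 3144 − 3161 = −17 kJ
ΔH_A − ΔH_B = −35 kJ, so reaction A has the more negative ΔH; |ΔH_A − ΔH_B| = 35 kJ.

Reaction A, by 35 kJ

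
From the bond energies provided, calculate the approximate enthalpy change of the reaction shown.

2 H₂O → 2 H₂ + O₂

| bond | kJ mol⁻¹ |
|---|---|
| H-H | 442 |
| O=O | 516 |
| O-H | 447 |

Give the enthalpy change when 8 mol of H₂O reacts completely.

Bonds broken (reactants):
  O-H: 4 × 447 = 1788
  Σ(broken) = 1788 kJ
Bonds formed (products):
  H-H: 2 × 442 = 884
  O=O: 1 × 516 = 516
  Σ(formed) = 1400 kJ
ΔH = Σ(broken) − Σ(formed) = 1788 − 1400 = +388 kJ
For 4× the reaction as written: 4 × (+388) = +1552 kJ

ΔH = +1552 kJ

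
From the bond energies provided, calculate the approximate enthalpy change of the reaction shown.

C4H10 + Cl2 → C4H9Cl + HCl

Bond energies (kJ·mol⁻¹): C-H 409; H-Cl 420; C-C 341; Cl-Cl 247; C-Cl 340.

ΔH ≈ −104 kJ

Bonds broken (reactants):
  C-C: 3 × 341 = 1023
  C-H: 10 × 409 = 4090
  Cl-Cl: 1 × 247 = 247
  Σ(broken) = 5360 kJ
Bonds formed (products):
  C-C: 3 × 341 = 1023
  C-Cl: 1 × 340 = 340
  C-H: 9 × 409 = 3681
  H-Cl: 1 × 420 = 420
  Σ(formed) = 5464 kJ
ΔH = Σ(broken) − Σ(formed) = 5360 − 5464 = −104 kJ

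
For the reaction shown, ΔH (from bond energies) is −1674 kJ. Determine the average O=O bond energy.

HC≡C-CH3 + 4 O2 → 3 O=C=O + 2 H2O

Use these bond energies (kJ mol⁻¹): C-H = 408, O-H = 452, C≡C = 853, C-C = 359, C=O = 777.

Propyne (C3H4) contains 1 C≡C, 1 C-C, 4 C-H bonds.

D(O=O) ≈ 488 kJ/mol

Let D be the O=O bond energy.
Σ(broken) = 1×853 + 1×359 + 4×408 + 4×D = 2844 + 4D
Σ(formed) = 6×777 + 4×452 = 6470
ΔH = Σ(broken) − Σ(formed) = (2844 + 4D) − (6470) = −3626 + 4D
Setting this equal to −1674 kJ gives 4D = 1952, so D = 488 kJ/mol.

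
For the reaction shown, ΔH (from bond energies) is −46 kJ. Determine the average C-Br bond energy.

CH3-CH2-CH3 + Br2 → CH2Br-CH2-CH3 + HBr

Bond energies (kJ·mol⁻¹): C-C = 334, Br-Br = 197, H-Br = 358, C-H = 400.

Let D be the C-Br bond energy.
Σ(broken) = 1×197 + 2×334 + 8×400 = 4065
Σ(formed) = 1×D + 2×334 + 7×400 + 1×358 = 3826 + D
ΔH = Σ(broken) − Σ(formed) = (4065) − (3826 + D) = +239 − D
Setting this equal to −46 kJ gives D = 285 kJ/mol.

D(C-Br) ≈ 285 kJ/mol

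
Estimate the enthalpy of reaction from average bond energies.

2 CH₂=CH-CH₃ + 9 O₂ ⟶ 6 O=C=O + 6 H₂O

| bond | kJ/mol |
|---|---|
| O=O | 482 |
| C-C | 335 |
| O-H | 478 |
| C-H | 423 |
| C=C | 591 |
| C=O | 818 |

Bonds broken (reactants):
  C-C: 2 × 335 = 670
  C-H: 12 × 423 = 5076
  C=C: 2 × 591 = 1182
  O=O: 9 × 482 = 4338
  Σ(broken) = 11266 kJ
Bonds formed (products):
  C=O: 12 × 818 = 9816
  O-H: 12 × 478 = 5736
  Σ(formed) = 15552 kJ
ΔH = Σ(broken) − Σ(formed) = 11266 − 15552 = −4286 kJ

ΔH ≈ −4286 kJ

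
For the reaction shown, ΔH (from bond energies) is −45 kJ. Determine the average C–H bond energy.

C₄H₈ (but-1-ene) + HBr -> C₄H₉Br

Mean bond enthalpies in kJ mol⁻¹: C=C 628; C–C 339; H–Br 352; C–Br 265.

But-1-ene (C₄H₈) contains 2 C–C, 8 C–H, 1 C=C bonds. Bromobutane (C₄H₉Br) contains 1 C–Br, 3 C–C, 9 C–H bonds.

Let D be the C–H bond energy.
Σ(broken) = 2×339 + 8×D + 1×628 + 1×352 = 1658 + 8D
Σ(formed) = 1×265 + 3×339 + 9×D = 1282 + 9D
ΔH = Σ(broken) − Σ(formed) = (1658 + 8D) − (1282 + 9D) = +376 − D
Setting this equal to −45 kJ gives D = 421 kJ/mol.

D(C–H) ≈ 421 kJ/mol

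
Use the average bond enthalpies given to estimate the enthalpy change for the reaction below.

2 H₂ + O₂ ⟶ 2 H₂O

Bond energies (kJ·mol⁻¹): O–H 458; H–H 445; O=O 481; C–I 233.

ΔH ≈ −461 kJ

Bonds broken (reactants):
  H–H: 2 × 445 = 890
  O=O: 1 × 481 = 481
  Σ(broken) = 1371 kJ
Bonds formed (products):
  O–H: 4 × 458 = 1832
  Σ(formed) = 1832 kJ
ΔH = Σ(broken) − Σ(formed) = 1371 − 1832 = −461 kJ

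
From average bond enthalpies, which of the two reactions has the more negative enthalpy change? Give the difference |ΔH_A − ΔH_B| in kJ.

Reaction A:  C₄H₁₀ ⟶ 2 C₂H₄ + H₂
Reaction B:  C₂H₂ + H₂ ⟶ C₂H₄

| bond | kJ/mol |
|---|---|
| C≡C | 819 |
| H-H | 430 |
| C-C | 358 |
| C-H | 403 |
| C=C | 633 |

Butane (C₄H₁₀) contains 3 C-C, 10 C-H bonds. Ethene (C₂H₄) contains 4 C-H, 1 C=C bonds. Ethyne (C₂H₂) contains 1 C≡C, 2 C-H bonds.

Reaction A:
  Bonds broken (reactants):
    C-C: 3 × 358 = 1074
    C-H: 10 × 403 = 4030
    Σ(broken) = 5104 kJ
  Bonds formed (products):
    C-H: 8 × 403 = 3224
    C=C: 2 × 633 = 1266
    H-H: 1 × 430 = 430
    Σ(formed) = 4920 kJ
  ΔH_A = 5104 − 4920 = +184 kJ
Reaction B:
  Bonds broken (reactants):
    C≡C: 1 × 819 = 819
    C-H: 2 × 403 = 806
    H-H: 1 × 430 = 430
    Σ(broken) = 2055 kJ
  Bonds formed (products):
    C-H: 4 × 403 = 1612
    C=C: 1 × 633 = 633
    Σ(formed) = 2245 kJ
  ΔH_B = 2055 − 2245 = −190 kJ
ΔH_A − ΔH_B = +374 kJ, so reaction B has the more negative ΔH; |ΔH_A − ΔH_B| = 374 kJ.

Reaction B, by 374 kJ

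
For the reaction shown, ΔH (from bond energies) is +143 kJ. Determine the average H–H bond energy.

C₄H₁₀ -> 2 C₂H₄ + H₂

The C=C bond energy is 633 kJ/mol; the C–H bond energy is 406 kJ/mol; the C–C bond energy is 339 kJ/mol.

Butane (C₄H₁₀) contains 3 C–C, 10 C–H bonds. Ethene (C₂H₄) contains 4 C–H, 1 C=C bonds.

Let D be the H–H bond energy.
Σ(broken) = 3×339 + 10×406 = 5077
Σ(formed) = 8×406 + 2×633 + 1×D = 4514 + D
ΔH = Σ(broken) − Σ(formed) = (5077) − (4514 + D) = +563 − D
Setting this equal to +143 kJ gives D = 420 kJ/mol.

D(H–H) ≈ 420 kJ/mol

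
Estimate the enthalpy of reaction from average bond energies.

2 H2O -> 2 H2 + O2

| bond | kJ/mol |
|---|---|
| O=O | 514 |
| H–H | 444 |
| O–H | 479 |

Bonds broken (reactants):
  O–H: 4 × 479 = 1916
  Σ(broken) = 1916 kJ
Bonds formed (products):
  H–H: 2 × 444 = 888
  O=O: 1 × 514 = 514
  Σ(formed) = 1402 kJ
ΔH = Σ(broken) − Σ(formed) = 1916 − 1402 = +514 kJ

ΔH ≈ +514 kJ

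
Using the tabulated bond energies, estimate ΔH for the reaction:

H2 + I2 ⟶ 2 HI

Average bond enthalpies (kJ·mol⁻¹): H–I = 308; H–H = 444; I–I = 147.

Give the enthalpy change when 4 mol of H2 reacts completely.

ΔH = −100 kJ

Bonds broken (reactants):
  H–H: 1 × 444 = 444
  I–I: 1 × 147 = 147
  Σ(broken) = 591 kJ
Bonds formed (products):
  H–I: 2 × 308 = 616
  Σ(formed) = 616 kJ
ΔH = Σ(broken) − Σ(formed) = 591 − 616 = −25 kJ
For 4× the reaction as written: 4 × (−25) = −100 kJ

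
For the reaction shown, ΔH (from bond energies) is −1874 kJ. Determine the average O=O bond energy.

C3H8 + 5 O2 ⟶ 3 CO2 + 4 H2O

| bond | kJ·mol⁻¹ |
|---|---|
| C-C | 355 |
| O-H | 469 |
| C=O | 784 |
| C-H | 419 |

D(O=O) ≈ 504 kJ/mol

Let D be the O=O bond energy.
Σ(broken) = 2×355 + 8×419 + 5×D = 4062 + 5D
Σ(formed) = 6×784 + 8×469 = 8456
ΔH = Σ(broken) − Σ(formed) = (4062 + 5D) − (8456) = −4394 + 5D
Setting this equal to −1874 kJ gives 5D = 2520, so D = 504 kJ/mol.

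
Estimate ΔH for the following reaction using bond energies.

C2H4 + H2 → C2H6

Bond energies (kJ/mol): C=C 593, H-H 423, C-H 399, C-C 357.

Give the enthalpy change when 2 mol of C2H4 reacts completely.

Bonds broken (reactants):
  C-H: 4 × 399 = 1596
  C=C: 1 × 593 = 593
  H-H: 1 × 423 = 423
  Σ(broken) = 2612 kJ
Bonds formed (products):
  C-C: 1 × 357 = 357
  C-H: 6 × 399 = 2394
  Σ(formed) = 2751 kJ
ΔH = Σ(broken) − Σ(formed) = 2612 − 2751 = −139 kJ
For 2× the reaction as written: 2 × (−139) = −278 kJ

ΔH = −278 kJ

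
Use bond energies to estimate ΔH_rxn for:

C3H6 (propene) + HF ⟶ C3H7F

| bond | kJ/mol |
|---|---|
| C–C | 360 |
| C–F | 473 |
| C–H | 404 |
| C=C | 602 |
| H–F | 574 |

ΔH ≈ −61 kJ

Bonds broken (reactants):
  C–C: 1 × 360 = 360
  C–H: 6 × 404 = 2424
  C=C: 1 × 602 = 602
  H–F: 1 × 574 = 574
  Σ(broken) = 3960 kJ
Bonds formed (products):
  C–C: 2 × 360 = 720
  C–F: 1 × 473 = 473
  C–H: 7 × 404 = 2828
  Σ(formed) = 4021 kJ
ΔH = Σ(broken) − Σ(formed) = 3960 − 4021 = −61 kJ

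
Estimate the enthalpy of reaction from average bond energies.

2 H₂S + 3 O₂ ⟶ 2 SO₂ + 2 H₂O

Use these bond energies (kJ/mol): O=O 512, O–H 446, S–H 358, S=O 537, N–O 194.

ΔH ≈ −964 kJ

Bonds broken (reactants):
  O=O: 3 × 512 = 1536
  S–H: 4 × 358 = 1432
  Σ(broken) = 2968 kJ
Bonds formed (products):
  O–H: 4 × 446 = 1784
  S=O: 4 × 537 = 2148
  Σ(formed) = 3932 kJ
ΔH = Σ(broken) − Σ(formed) = 2968 − 3932 = −964 kJ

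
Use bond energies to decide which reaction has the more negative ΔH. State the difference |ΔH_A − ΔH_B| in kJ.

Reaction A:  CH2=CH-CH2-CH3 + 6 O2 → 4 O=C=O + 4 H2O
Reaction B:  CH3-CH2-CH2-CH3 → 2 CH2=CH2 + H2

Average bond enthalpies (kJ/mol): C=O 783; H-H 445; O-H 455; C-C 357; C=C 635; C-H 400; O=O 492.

Reaction A:
  Bonds broken (reactants):
    C-C: 2 × 357 = 714
    C-H: 8 × 400 = 3200
    C=C: 1 × 635 = 635
    O=O: 6 × 492 = 2952
    Σ(broken) = 7501 kJ
  Bonds formed (products):
    C=O: 8 × 783 = 6264
    O-H: 8 × 455 = 3640
    Σ(formed) = 9904 kJ
  ΔH_A = 7501 − 9904 = −2403 kJ
Reaction B:
  Bonds broken (reactants):
    C-C: 3 × 357 = 1071
    C-H: 10 × 400 = 4000
    Σ(broken) = 5071 kJ
  Bonds formed (products):
    C-H: 8 × 400 = 3200
    C=C: 2 × 635 = 1270
    H-H: 1 × 445 = 445
    Σ(formed) = 4915 kJ
  ΔH_B = 5071 − 4915 = +156 kJ
ΔH_A − ΔH_B = −2559 kJ, so reaction A has the more negative ΔH; |ΔH_A − ΔH_B| = 2559 kJ.

Reaction A, by 2559 kJ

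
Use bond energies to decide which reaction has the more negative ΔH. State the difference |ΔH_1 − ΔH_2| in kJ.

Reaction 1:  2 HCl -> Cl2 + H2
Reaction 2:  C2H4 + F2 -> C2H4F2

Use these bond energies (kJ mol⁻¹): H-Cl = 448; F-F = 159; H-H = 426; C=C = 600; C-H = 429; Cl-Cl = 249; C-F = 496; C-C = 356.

Reaction 1:
  Bonds broken (reactants):
    H-Cl: 2 × 448 = 896
    Σ(broken) = 896 kJ
  Bonds formed (products):
    Cl-Cl: 1 × 249 = 249
    H-H: 1 × 426 = 426
    Σ(formed) = 675 kJ
  ΔH_1 = 896 − 675 = +221 kJ
Reaction 2:
  Bonds broken (reactants):
    C-H: 4 × 429 = 1716
    C=C: 1 × 600 = 600
    F-F: 1 × 159 = 159
    Σ(broken) = 2475 kJ
  Bonds formed (products):
    C-C: 1 × 356 = 356
    C-F: 2 × 496 = 992
    C-H: 4 × 429 = 1716
    Σ(formed) = 3064 kJ
  ΔH_2 = 2475 − 3064 = −589 kJ
ΔH_1 − ΔH_2 = +810 kJ, so reaction 2 has the more negative ΔH; |ΔH_1 − ΔH_2| = 810 kJ.

Reaction 2, by 810 kJ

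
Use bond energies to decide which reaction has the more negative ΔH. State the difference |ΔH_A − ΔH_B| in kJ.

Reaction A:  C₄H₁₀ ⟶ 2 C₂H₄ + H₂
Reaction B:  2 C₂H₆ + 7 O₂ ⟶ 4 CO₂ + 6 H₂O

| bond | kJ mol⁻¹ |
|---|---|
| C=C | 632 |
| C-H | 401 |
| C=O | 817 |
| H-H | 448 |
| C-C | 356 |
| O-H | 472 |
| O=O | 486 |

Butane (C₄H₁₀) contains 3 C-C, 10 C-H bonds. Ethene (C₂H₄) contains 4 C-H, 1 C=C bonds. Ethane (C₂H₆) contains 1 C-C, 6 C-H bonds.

Reaction A:
  Bonds broken (reactants):
    C-C: 3 × 356 = 1068
    C-H: 10 × 401 = 4010
    Σ(broken) = 5078 kJ
  Bonds formed (products):
    C-H: 8 × 401 = 3208
    C=C: 2 × 632 = 1264
    H-H: 1 × 448 = 448
    Σ(formed) = 4920 kJ
  ΔH_A = 5078 − 4920 = +158 kJ
Reaction B:
  Bonds broken (reactants):
    C-C: 2 × 356 = 712
    C-H: 12 × 401 = 4812
    O=O: 7 × 486 = 3402
    Σ(broken) = 8926 kJ
  Bonds formed (products):
    C=O: 8 × 817 = 6536
    O-H: 12 × 472 = 5664
    Σ(formed) = 12200 kJ
  ΔH_B = 8926 − 12200 = −3274 kJ
ΔH_A − ΔH_B = +3432 kJ, so reaction B has the more negative ΔH; |ΔH_A − ΔH_B| = 3432 kJ.

Reaction B, by 3432 kJ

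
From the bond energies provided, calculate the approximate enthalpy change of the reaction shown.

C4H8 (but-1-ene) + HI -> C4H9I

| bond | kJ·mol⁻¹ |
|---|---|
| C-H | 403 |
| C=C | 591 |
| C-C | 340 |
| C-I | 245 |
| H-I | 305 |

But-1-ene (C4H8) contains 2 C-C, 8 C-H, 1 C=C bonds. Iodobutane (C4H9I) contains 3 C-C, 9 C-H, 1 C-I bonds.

ΔH ≈ −92 kJ

Bonds broken (reactants):
  C-C: 2 × 340 = 680
  C-H: 8 × 403 = 3224
  C=C: 1 × 591 = 591
  H-I: 1 × 305 = 305
  Σ(broken) = 4800 kJ
Bonds formed (products):
  C-C: 3 × 340 = 1020
  C-H: 9 × 403 = 3627
  C-I: 1 × 245 = 245
  Σ(formed) = 4892 kJ
ΔH = Σ(broken) − Σ(formed) = 4800 − 4892 = −92 kJ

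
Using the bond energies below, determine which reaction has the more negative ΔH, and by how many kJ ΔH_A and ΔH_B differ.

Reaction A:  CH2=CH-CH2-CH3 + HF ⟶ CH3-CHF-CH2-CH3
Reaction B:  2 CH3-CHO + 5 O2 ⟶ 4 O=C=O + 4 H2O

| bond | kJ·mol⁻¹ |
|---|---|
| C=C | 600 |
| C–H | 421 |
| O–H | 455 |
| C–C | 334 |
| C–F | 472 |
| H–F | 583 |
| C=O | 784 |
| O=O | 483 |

Reaction A:
  Bonds broken (reactants):
    C–C: 2 × 334 = 668
    C–H: 8 × 421 = 3368
    C=C: 1 × 600 = 600
    H–F: 1 × 583 = 583
    Σ(broken) = 5219 kJ
  Bonds formed (products):
    C–C: 3 × 334 = 1002
    C–F: 1 × 472 = 472
    C–H: 9 × 421 = 3789
    Σ(formed) = 5263 kJ
  ΔH_A = 5219 − 5263 = −44 kJ
Reaction B:
  Bonds broken (reactants):
    C–C: 2 × 334 = 668
    C–H: 8 × 421 = 3368
    C=O: 2 × 784 = 1568
    O=O: 5 × 483 = 2415
    Σ(broken) = 8019 kJ
  Bonds formed (products):
    C=O: 8 × 784 = 6272
    O–H: 8 × 455 = 3640
    Σ(formed) = 9912 kJ
  ΔH_B = 8019 − 9912 = −1893 kJ
ΔH_A − ΔH_B = +1849 kJ, so reaction B has the more negative ΔH; |ΔH_A − ΔH_B| = 1849 kJ.

Reaction B, by 1849 kJ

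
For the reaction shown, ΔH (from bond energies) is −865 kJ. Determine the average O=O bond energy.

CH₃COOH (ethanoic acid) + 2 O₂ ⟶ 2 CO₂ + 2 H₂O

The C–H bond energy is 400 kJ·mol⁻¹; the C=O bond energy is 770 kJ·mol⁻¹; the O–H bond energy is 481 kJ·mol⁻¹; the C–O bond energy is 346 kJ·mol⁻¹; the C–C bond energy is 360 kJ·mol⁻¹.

D(O=O) ≈ 491 kJ/mol

Let D be the O=O bond energy.
Σ(broken) = 1×360 + 3×400 + 1×346 + 1×770 + 1×481 + 2×D = 3157 + 2D
Σ(formed) = 4×770 + 4×481 = 5004
ΔH = Σ(broken) − Σ(formed) = (3157 + 2D) − (5004) = −1847 + 2D
Setting this equal to −865 kJ gives 2D = 982, so D = 491 kJ/mol.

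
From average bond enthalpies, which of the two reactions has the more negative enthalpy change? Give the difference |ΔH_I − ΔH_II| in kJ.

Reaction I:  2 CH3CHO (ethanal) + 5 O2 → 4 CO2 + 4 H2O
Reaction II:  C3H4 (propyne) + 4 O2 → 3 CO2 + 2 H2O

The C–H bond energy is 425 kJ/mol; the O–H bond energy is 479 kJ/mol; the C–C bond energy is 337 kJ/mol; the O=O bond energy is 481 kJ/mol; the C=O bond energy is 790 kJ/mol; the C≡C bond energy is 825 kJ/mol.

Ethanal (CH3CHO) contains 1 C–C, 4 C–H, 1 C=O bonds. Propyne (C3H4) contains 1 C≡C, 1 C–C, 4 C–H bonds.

Reaction I:
  Bonds broken (reactants):
    C–C: 2 × 337 = 674
    C–H: 8 × 425 = 3400
    C=O: 2 × 790 = 1580
    O=O: 5 × 481 = 2405
    Σ(broken) = 8059 kJ
  Bonds formed (products):
    C=O: 8 × 790 = 6320
    O–H: 8 × 479 = 3832
    Σ(formed) = 10152 kJ
  ΔH_I = 8059 − 10152 = −2093 kJ
Reaction II:
  Bonds broken (reactants):
    C≡C: 1 × 825 = 825
    C–C: 1 × 337 = 337
    C–H: 4 × 425 = 1700
    O=O: 4 × 481 = 1924
    Σ(broken) = 4786 kJ
  Bonds formed (products):
    C=O: 6 × 790 = 4740
    O–H: 4 × 479 = 1916
    Σ(formed) = 6656 kJ
  ΔH_II = 4786 − 6656 = −1870 kJ
ΔH_I − ΔH_II = −223 kJ, so reaction I has the more negative ΔH; |ΔH_I − ΔH_II| = 223 kJ.

Reaction I, by 223 kJ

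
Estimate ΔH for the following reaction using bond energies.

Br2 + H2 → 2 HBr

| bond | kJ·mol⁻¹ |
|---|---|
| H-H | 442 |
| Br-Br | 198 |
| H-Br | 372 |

ΔH ≈ −104 kJ

Bonds broken (reactants):
  Br-Br: 1 × 198 = 198
  H-H: 1 × 442 = 442
  Σ(broken) = 640 kJ
Bonds formed (products):
  H-Br: 2 × 372 = 744
  Σ(formed) = 744 kJ
ΔH = Σ(broken) − Σ(formed) = 640 − 744 = −104 kJ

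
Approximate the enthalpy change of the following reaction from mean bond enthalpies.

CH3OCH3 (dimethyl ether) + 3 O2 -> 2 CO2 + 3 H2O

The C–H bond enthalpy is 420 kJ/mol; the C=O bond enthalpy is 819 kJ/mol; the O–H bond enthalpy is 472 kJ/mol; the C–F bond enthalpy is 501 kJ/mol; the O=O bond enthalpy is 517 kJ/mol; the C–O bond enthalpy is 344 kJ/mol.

ΔH ≈ −1349 kJ

Bonds broken (reactants):
  C–H: 6 × 420 = 2520
  C–O: 2 × 344 = 688
  O=O: 3 × 517 = 1551
  Σ(broken) = 4759 kJ
Bonds formed (products):
  C=O: 4 × 819 = 3276
  O–H: 6 × 472 = 2832
  Σ(formed) = 6108 kJ
ΔH = Σ(broken) − Σ(formed) = 4759 − 6108 = −1349 kJ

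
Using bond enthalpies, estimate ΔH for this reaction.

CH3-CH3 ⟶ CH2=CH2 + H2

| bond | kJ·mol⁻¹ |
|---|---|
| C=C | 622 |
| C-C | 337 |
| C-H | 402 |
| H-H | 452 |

ΔH ≈ +67 kJ

Bonds broken (reactants):
  C-C: 1 × 337 = 337
  C-H: 6 × 402 = 2412
  Σ(broken) = 2749 kJ
Bonds formed (products):
  C-H: 4 × 402 = 1608
  C=C: 1 × 622 = 622
  H-H: 1 × 452 = 452
  Σ(formed) = 2682 kJ
ΔH = Σ(broken) − Σ(formed) = 2749 − 2682 = +67 kJ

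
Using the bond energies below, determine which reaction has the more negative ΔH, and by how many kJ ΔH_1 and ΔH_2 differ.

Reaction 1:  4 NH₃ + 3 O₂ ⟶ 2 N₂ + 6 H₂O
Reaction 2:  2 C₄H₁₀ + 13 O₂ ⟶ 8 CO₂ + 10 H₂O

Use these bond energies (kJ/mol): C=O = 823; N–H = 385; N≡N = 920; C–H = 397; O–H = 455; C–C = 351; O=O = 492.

Reaction 1:
  Bonds broken (reactants):
    N–H: 12 × 385 = 4620
    O=O: 3 × 492 = 1476
    Σ(broken) = 6096 kJ
  Bonds formed (products):
    N≡N: 2 × 920 = 1840
    O–H: 12 × 455 = 5460
    Σ(formed) = 7300 kJ
  ΔH_1 = 6096 − 7300 = −1204 kJ
Reaction 2:
  Bonds broken (reactants):
    C–C: 6 × 351 = 2106
    C–H: 20 × 397 = 7940
    O=O: 13 × 492 = 6396
    Σ(broken) = 16442 kJ
  Bonds formed (products):
    C=O: 16 × 823 = 13168
    O–H: 20 × 455 = 9100
    Σ(formed) = 22268 kJ
  ΔH_2 = 16442 − 22268 = −5826 kJ
ΔH_1 − ΔH_2 = +4622 kJ, so reaction 2 has the more negative ΔH; |ΔH_1 − ΔH_2| = 4622 kJ.

Reaction 2, by 4622 kJ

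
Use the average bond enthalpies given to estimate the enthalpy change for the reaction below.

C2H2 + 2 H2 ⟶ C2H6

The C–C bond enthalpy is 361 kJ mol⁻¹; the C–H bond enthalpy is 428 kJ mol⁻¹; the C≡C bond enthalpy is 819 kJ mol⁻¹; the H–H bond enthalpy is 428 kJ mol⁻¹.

Bonds broken (reactants):
  C≡C: 1 × 819 = 819
  C–H: 2 × 428 = 856
  H–H: 2 × 428 = 856
  Σ(broken) = 2531 kJ
Bonds formed (products):
  C–C: 1 × 361 = 361
  C–H: 6 × 428 = 2568
  Σ(formed) = 2929 kJ
ΔH = Σ(broken) − Σ(formed) = 2531 − 2929 = −398 kJ

ΔH ≈ −398 kJ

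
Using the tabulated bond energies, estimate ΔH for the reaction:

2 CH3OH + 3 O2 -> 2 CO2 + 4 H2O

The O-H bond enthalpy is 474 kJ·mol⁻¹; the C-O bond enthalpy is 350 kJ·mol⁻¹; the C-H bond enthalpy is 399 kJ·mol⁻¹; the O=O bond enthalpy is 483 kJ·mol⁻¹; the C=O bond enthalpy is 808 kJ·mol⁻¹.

ΔH ≈ −1533 kJ

Bonds broken (reactants):
  C-H: 6 × 399 = 2394
  C-O: 2 × 350 = 700
  O-H: 2 × 474 = 948
  O=O: 3 × 483 = 1449
  Σ(broken) = 5491 kJ
Bonds formed (products):
  C=O: 4 × 808 = 3232
  O-H: 8 × 474 = 3792
  Σ(formed) = 7024 kJ
ΔH = Σ(broken) − Σ(formed) = 5491 − 7024 = −1533 kJ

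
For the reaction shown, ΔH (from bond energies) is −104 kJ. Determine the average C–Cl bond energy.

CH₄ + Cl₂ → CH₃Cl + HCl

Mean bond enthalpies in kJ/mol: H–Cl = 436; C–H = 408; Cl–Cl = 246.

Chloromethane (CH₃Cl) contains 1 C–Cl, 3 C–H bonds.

D(C–Cl) ≈ 322 kJ/mol

Let D be the C–Cl bond energy.
Σ(broken) = 4×408 + 1×246 = 1878
Σ(formed) = 1×D + 3×408 + 1×436 = 1660 + D
ΔH = Σ(broken) − Σ(formed) = (1878) − (1660 + D) = +218 − D
Setting this equal to −104 kJ gives D = 322 kJ/mol.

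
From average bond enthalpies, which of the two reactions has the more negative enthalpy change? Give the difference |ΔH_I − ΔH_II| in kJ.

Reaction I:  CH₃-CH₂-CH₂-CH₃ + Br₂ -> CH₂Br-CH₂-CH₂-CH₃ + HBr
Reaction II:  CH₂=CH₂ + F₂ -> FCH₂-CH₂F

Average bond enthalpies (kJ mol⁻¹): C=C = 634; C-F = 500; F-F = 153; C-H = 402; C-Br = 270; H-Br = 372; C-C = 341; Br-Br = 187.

Reaction II, by 501 kJ

Reaction I:
  Bonds broken (reactants):
    Br-Br: 1 × 187 = 187
    C-C: 3 × 341 = 1023
    C-H: 10 × 402 = 4020
    Σ(broken) = 5230 kJ
  Bonds formed (products):
    C-Br: 1 × 270 = 270
    C-C: 3 × 341 = 1023
    C-H: 9 × 402 = 3618
    H-Br: 1 × 372 = 372
    Σ(formed) = 5283 kJ
  ΔH_I = 5230 − 5283 = −53 kJ
Reaction II:
  Bonds broken (reactants):
    C-H: 4 × 402 = 1608
    C=C: 1 × 634 = 634
    F-F: 1 × 153 = 153
    Σ(broken) = 2395 kJ
  Bonds formed (products):
    C-C: 1 × 341 = 341
    C-F: 2 × 500 = 1000
    C-H: 4 × 402 = 1608
    Σ(formed) = 2949 kJ
  ΔH_II = 2395 − 2949 = −554 kJ
ΔH_I − ΔH_II = +501 kJ, so reaction II has the more negative ΔH; |ΔH_I − ΔH_II| = 501 kJ.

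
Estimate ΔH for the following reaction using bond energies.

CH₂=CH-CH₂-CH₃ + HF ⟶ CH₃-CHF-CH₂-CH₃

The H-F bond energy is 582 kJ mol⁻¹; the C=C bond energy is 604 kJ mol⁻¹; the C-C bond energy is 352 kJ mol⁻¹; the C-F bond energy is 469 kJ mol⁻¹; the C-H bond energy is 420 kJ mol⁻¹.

Bonds broken (reactants):
  C-C: 2 × 352 = 704
  C-H: 8 × 420 = 3360
  C=C: 1 × 604 = 604
  H-F: 1 × 582 = 582
  Σ(broken) = 5250 kJ
Bonds formed (products):
  C-C: 3 × 352 = 1056
  C-F: 1 × 469 = 469
  C-H: 9 × 420 = 3780
  Σ(formed) = 5305 kJ
ΔH = Σ(broken) − Σ(formed) = 5250 − 5305 = −55 kJ

ΔH ≈ −55 kJ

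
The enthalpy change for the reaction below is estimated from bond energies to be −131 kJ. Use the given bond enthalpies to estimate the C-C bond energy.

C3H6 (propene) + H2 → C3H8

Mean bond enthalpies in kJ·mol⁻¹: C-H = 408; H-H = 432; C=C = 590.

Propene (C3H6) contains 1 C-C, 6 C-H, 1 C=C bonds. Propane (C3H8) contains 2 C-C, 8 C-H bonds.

D(C-C) ≈ 337 kJ/mol

Let D be the C-C bond energy.
Σ(broken) = 1×D + 6×408 + 1×590 + 1×432 = 3470 + D
Σ(formed) = 2×D + 8×408 = 3264 + 2D
ΔH = Σ(broken) − Σ(formed) = (3470 + D) − (3264 + 2D) = +206 − D
Setting this equal to −131 kJ gives D = 337 kJ/mol.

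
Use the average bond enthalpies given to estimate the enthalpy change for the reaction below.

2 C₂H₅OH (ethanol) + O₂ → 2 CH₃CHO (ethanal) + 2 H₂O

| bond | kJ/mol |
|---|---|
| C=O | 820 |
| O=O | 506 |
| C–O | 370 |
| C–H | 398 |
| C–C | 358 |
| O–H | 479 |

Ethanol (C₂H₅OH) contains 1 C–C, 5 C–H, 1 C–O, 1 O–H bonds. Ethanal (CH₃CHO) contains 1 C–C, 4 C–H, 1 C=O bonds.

ΔH ≈ −556 kJ

Bonds broken (reactants):
  C–C: 2 × 358 = 716
  C–H: 10 × 398 = 3980
  C–O: 2 × 370 = 740
  O–H: 2 × 479 = 958
  O=O: 1 × 506 = 506
  Σ(broken) = 6900 kJ
Bonds formed (products):
  C–C: 2 × 358 = 716
  C–H: 8 × 398 = 3184
  C=O: 2 × 820 = 1640
  O–H: 4 × 479 = 1916
  Σ(formed) = 7456 kJ
ΔH = Σ(broken) − Σ(formed) = 6900 − 7456 = −556 kJ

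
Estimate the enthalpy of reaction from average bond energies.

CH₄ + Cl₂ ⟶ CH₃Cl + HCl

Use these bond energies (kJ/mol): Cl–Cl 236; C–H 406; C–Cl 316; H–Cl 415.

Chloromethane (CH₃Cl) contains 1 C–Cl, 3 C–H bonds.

ΔH ≈ −89 kJ

Bonds broken (reactants):
  C–H: 4 × 406 = 1624
  Cl–Cl: 1 × 236 = 236
  Σ(broken) = 1860 kJ
Bonds formed (products):
  C–Cl: 1 × 316 = 316
  C–H: 3 × 406 = 1218
  H–Cl: 1 × 415 = 415
  Σ(formed) = 1949 kJ
ΔH = Σ(broken) − Σ(formed) = 1860 − 1949 = −89 kJ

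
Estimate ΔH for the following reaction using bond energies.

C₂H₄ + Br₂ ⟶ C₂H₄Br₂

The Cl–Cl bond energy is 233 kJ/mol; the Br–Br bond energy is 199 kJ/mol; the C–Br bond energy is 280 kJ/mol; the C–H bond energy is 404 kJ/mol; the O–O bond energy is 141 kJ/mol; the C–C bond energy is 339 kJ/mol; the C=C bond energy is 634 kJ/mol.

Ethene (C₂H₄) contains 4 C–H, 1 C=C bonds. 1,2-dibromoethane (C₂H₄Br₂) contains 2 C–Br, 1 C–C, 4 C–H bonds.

ΔH ≈ −66 kJ

Bonds broken (reactants):
  Br–Br: 1 × 199 = 199
  C–H: 4 × 404 = 1616
  C=C: 1 × 634 = 634
  Σ(broken) = 2449 kJ
Bonds formed (products):
  C–Br: 2 × 280 = 560
  C–C: 1 × 339 = 339
  C–H: 4 × 404 = 1616
  Σ(formed) = 2515 kJ
ΔH = Σ(broken) − Σ(formed) = 2449 − 2515 = −66 kJ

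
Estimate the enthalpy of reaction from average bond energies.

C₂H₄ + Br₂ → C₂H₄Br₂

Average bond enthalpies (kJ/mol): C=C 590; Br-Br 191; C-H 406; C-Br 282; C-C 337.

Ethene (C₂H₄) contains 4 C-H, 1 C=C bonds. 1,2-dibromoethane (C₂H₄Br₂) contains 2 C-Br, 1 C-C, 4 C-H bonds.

ΔH ≈ −120 kJ

Bonds broken (reactants):
  Br-Br: 1 × 191 = 191
  C-H: 4 × 406 = 1624
  C=C: 1 × 590 = 590
  Σ(broken) = 2405 kJ
Bonds formed (products):
  C-Br: 2 × 282 = 564
  C-C: 1 × 337 = 337
  C-H: 4 × 406 = 1624
  Σ(formed) = 2525 kJ
ΔH = Σ(broken) − Σ(formed) = 2405 − 2525 = −120 kJ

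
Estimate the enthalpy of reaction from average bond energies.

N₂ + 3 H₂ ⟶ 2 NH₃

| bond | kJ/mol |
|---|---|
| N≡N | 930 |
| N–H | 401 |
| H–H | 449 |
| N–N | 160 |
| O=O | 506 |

ΔH ≈ −129 kJ

Bonds broken (reactants):
  H–H: 3 × 449 = 1347
  N≡N: 1 × 930 = 930
  Σ(broken) = 2277 kJ
Bonds formed (products):
  N–H: 6 × 401 = 2406
  Σ(formed) = 2406 kJ
ΔH = Σ(broken) − Σ(formed) = 2277 − 2406 = −129 kJ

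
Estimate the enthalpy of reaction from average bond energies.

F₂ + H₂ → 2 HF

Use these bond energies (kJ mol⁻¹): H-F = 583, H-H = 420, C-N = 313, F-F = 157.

Bonds broken (reactants):
  F-F: 1 × 157 = 157
  H-H: 1 × 420 = 420
  Σ(broken) = 577 kJ
Bonds formed (products):
  H-F: 2 × 583 = 1166
  Σ(formed) = 1166 kJ
ΔH = Σ(broken) − Σ(formed) = 577 − 1166 = −589 kJ

ΔH ≈ −589 kJ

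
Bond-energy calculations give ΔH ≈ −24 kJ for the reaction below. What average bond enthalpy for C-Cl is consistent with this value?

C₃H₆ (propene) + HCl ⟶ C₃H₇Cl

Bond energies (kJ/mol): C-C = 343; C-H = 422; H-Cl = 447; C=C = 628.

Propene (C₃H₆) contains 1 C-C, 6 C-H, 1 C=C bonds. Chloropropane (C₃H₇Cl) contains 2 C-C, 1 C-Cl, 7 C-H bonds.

Let D be the C-Cl bond energy.
Σ(broken) = 1×343 + 6×422 + 1×628 + 1×447 = 3950
Σ(formed) = 2×343 + 1×D + 7×422 = 3640 + D
ΔH = Σ(broken) − Σ(formed) = (3950) − (3640 + D) = +310 − D
Setting this equal to −24 kJ gives D = 334 kJ/mol.

D(C-Cl) ≈ 334 kJ/mol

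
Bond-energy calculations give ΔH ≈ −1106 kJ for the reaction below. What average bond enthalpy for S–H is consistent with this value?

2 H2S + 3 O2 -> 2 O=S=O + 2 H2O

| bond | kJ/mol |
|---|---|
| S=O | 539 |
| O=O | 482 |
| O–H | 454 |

Let D be the S–H bond energy.
Σ(broken) = 3×482 + 4×D = 1446 + 4D
Σ(formed) = 4×454 + 4×539 = 3972
ΔH = Σ(broken) − Σ(formed) = (1446 + 4D) − (3972) = −2526 + 4D
Setting this equal to −1106 kJ gives 4D = 1420, so D = 355 kJ/mol.

D(S–H) ≈ 355 kJ/mol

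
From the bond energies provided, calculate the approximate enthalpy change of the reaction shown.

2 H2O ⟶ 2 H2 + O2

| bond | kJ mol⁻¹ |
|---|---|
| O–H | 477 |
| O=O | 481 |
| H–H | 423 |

ΔH ≈ +581 kJ

Bonds broken (reactants):
  O–H: 4 × 477 = 1908
  Σ(broken) = 1908 kJ
Bonds formed (products):
  H–H: 2 × 423 = 846
  O=O: 1 × 481 = 481
  Σ(formed) = 1327 kJ
ΔH = Σ(broken) − Σ(formed) = 1908 − 1327 = +581 kJ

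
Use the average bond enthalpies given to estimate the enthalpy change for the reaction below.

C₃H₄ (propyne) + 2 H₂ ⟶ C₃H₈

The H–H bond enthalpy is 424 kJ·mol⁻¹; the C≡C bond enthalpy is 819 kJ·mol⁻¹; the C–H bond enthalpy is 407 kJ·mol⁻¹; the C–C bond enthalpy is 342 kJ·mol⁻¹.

Bonds broken (reactants):
  C≡C: 1 × 819 = 819
  C–C: 1 × 342 = 342
  C–H: 4 × 407 = 1628
  H–H: 2 × 424 = 848
  Σ(broken) = 3637 kJ
Bonds formed (products):
  C–C: 2 × 342 = 684
  C–H: 8 × 407 = 3256
  Σ(formed) = 3940 kJ
ΔH = Σ(broken) − Σ(formed) = 3637 − 3940 = −303 kJ

ΔH ≈ −303 kJ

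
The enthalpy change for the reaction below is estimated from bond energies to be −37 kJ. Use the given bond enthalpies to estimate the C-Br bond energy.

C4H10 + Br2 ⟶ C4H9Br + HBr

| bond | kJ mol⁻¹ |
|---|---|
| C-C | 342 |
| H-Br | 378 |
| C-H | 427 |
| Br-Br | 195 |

Let D be the C-Br bond energy.
Σ(broken) = 1×195 + 3×342 + 10×427 = 5491
Σ(formed) = 1×D + 3×342 + 9×427 + 1×378 = 5247 + D
ΔH = Σ(broken) − Σ(formed) = (5491) − (5247 + D) = +244 − D
Setting this equal to −37 kJ gives D = 281 kJ/mol.

D(C-Br) ≈ 281 kJ/mol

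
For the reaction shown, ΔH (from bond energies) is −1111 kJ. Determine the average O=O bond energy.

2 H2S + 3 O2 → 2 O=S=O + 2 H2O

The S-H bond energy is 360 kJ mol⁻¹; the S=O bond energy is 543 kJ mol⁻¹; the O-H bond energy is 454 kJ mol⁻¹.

D(O=O) ≈ 479 kJ/mol

Let D be the O=O bond energy.
Σ(broken) = 3×D + 4×360 = 1440 + 3D
Σ(formed) = 4×454 + 4×543 = 3988
ΔH = Σ(broken) − Σ(formed) = (1440 + 3D) − (3988) = −2548 + 3D
Setting this equal to −1111 kJ gives 3D = 1437, so D = 479 kJ/mol.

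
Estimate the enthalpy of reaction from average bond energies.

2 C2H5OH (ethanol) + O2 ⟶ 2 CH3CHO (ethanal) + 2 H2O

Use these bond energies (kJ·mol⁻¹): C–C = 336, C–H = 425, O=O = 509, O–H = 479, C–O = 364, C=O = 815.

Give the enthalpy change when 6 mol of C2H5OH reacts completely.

ΔH = −1503 kJ

Bonds broken (reactants):
  C–C: 2 × 336 = 672
  C–H: 10 × 425 = 4250
  C–O: 2 × 364 = 728
  O–H: 2 × 479 = 958
  O=O: 1 × 509 = 509
  Σ(broken) = 7117 kJ
Bonds formed (products):
  C–C: 2 × 336 = 672
  C–H: 8 × 425 = 3400
  C=O: 2 × 815 = 1630
  O–H: 4 × 479 = 1916
  Σ(formed) = 7618 kJ
ΔH = Σ(broken) − Σ(formed) = 7117 − 7618 = −501 kJ
For 3× the reaction as written: 3 × (−501) = −1503 kJ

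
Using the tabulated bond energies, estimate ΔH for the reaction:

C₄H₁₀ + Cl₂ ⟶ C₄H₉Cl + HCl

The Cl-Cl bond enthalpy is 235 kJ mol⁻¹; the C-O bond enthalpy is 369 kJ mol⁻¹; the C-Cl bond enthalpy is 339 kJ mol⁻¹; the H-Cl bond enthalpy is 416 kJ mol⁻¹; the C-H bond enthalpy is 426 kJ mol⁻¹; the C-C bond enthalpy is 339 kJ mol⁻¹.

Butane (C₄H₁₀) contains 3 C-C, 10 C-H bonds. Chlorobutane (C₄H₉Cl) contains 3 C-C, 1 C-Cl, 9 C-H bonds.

Bonds broken (reactants):
  C-C: 3 × 339 = 1017
  C-H: 10 × 426 = 4260
  Cl-Cl: 1 × 235 = 235
  Σ(broken) = 5512 kJ
Bonds formed (products):
  C-C: 3 × 339 = 1017
  C-Cl: 1 × 339 = 339
  C-H: 9 × 426 = 3834
  H-Cl: 1 × 416 = 416
  Σ(formed) = 5606 kJ
ΔH = Σ(broken) − Σ(formed) = 5512 − 5606 = −94 kJ

ΔH ≈ −94 kJ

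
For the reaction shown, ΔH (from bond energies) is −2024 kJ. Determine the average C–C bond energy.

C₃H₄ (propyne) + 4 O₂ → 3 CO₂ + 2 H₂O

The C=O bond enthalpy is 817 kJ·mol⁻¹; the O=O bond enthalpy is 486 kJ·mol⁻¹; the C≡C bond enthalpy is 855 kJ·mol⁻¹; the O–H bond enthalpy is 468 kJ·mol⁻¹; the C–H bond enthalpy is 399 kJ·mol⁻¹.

D(C–C) ≈ 355 kJ/mol

Let D be the C–C bond energy.
Σ(broken) = 1×855 + 1×D + 4×399 + 4×486 = 4395 + D
Σ(formed) = 6×817 + 4×468 = 6774
ΔH = Σ(broken) − Σ(formed) = (4395 + D) − (6774) = −2379 + D
Setting this equal to −2024 kJ gives D = 355 kJ/mol.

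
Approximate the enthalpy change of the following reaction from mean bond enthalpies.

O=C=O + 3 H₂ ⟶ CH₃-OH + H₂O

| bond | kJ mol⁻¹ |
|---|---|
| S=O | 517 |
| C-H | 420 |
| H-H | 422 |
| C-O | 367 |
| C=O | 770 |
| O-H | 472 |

ΔH ≈ −237 kJ

Bonds broken (reactants):
  C=O: 2 × 770 = 1540
  H-H: 3 × 422 = 1266
  Σ(broken) = 2806 kJ
Bonds formed (products):
  C-H: 3 × 420 = 1260
  C-O: 1 × 367 = 367
  O-H: 3 × 472 = 1416
  Σ(formed) = 3043 kJ
ΔH = Σ(broken) − Σ(formed) = 2806 − 3043 = −237 kJ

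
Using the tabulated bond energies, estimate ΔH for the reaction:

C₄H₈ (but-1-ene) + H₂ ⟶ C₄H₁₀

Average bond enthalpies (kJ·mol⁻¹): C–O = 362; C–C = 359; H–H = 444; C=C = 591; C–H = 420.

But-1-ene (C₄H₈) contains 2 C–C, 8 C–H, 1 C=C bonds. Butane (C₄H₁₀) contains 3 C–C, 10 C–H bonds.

Bonds broken (reactants):
  C–C: 2 × 359 = 718
  C–H: 8 × 420 = 3360
  C=C: 1 × 591 = 591
  H–H: 1 × 444 = 444
  Σ(broken) = 5113 kJ
Bonds formed (products):
  C–C: 3 × 359 = 1077
  C–H: 10 × 420 = 4200
  Σ(formed) = 5277 kJ
ΔH = Σ(broken) − Σ(formed) = 5113 − 5277 = −164 kJ

ΔH ≈ −164 kJ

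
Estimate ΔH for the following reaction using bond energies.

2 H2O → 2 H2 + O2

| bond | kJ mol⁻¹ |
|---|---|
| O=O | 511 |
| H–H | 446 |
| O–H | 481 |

Bonds broken (reactants):
  O–H: 4 × 481 = 1924
  Σ(broken) = 1924 kJ
Bonds formed (products):
  H–H: 2 × 446 = 892
  O=O: 1 × 511 = 511
  Σ(formed) = 1403 kJ
ΔH = Σ(broken) − Σ(formed) = 1924 − 1403 = +521 kJ

ΔH ≈ +521 kJ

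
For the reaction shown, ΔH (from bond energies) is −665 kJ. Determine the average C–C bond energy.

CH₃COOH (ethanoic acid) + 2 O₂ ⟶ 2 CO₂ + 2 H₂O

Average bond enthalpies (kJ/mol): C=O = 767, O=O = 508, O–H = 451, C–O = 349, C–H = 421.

Let D be the C–C bond energy.
Σ(broken) = 1×D + 3×421 + 1×349 + 1×767 + 1×451 + 2×508 = 3846 + D
Σ(formed) = 4×767 + 4×451 = 4872
ΔH = Σ(broken) − Σ(formed) = (3846 + D) − (4872) = −1026 + D
Setting this equal to −665 kJ gives D = 361 kJ/mol.

D(C–C) ≈ 361 kJ/mol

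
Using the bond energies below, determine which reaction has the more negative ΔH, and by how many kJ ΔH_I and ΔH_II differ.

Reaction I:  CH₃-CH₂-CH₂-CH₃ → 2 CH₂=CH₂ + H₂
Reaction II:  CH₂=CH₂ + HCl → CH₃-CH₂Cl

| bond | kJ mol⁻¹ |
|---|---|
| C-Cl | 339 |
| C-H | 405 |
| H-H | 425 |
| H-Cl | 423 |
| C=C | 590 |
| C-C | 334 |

Reaction I:
  Bonds broken (reactants):
    C-C: 3 × 334 = 1002
    C-H: 10 × 405 = 4050
    Σ(broken) = 5052 kJ
  Bonds formed (products):
    C-H: 8 × 405 = 3240
    C=C: 2 × 590 = 1180
    H-H: 1 × 425 = 425
    Σ(formed) = 4845 kJ
  ΔH_I = 5052 − 4845 = +207 kJ
Reaction II:
  Bonds broken (reactants):
    C-H: 4 × 405 = 1620
    C=C: 1 × 590 = 590
    H-Cl: 1 × 423 = 423
    Σ(broken) = 2633 kJ
  Bonds formed (products):
    C-C: 1 × 334 = 334
    C-Cl: 1 × 339 = 339
    C-H: 5 × 405 = 2025
    Σ(formed) = 2698 kJ
  ΔH_II = 2633 − 2698 = −65 kJ
ΔH_I − ΔH_II = +272 kJ, so reaction II has the more negative ΔH; |ΔH_I − ΔH_II| = 272 kJ.

Reaction II, by 272 kJ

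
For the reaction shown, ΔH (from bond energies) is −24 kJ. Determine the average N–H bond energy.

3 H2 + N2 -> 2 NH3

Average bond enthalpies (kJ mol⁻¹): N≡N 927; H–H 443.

Let D be the N–H bond energy.
Σ(broken) = 3×443 + 1×927 = 2256
Σ(formed) = 6×D = 6D
ΔH = Σ(broken) − Σ(formed) = (2256) − (6D) = +2256 − 6D
Setting this equal to −24 kJ gives 6D = 2280, so D = 380 kJ/mol.

D(N–H) ≈ 380 kJ/mol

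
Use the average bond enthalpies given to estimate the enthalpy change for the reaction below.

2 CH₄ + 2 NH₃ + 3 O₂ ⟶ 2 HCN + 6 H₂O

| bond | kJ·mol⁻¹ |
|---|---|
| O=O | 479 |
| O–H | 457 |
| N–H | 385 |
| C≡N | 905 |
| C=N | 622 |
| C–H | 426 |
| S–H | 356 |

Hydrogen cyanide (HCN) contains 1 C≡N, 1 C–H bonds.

Bonds broken (reactants):
  C–H: 8 × 426 = 3408
  N–H: 6 × 385 = 2310
  O=O: 3 × 479 = 1437
  Σ(broken) = 7155 kJ
Bonds formed (products):
  C≡N: 2 × 905 = 1810
  C–H: 2 × 426 = 852
  O–H: 12 × 457 = 5484
  Σ(formed) = 8146 kJ
ΔH = Σ(broken) − Σ(formed) = 7155 − 8146 = −991 kJ

ΔH ≈ −991 kJ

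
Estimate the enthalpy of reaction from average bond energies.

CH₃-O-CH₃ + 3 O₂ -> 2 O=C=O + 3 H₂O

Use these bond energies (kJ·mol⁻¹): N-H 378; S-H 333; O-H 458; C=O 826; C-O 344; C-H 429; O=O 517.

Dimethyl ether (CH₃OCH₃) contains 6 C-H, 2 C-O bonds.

ΔH ≈ −1239 kJ

Bonds broken (reactants):
  C-H: 6 × 429 = 2574
  C-O: 2 × 344 = 688
  O=O: 3 × 517 = 1551
  Σ(broken) = 4813 kJ
Bonds formed (products):
  C=O: 4 × 826 = 3304
  O-H: 6 × 458 = 2748
  Σ(formed) = 6052 kJ
ΔH = Σ(broken) − Σ(formed) = 4813 − 6052 = −1239 kJ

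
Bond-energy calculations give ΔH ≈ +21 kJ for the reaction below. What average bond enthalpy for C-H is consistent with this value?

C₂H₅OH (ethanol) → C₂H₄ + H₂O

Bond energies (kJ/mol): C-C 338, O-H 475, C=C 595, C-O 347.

Let D be the C-H bond energy.
Σ(broken) = 1×338 + 5×D + 1×347 + 1×475 = 1160 + 5D
Σ(formed) = 4×D + 1×595 + 2×475 = 1545 + 4D
ΔH = Σ(broken) − Σ(formed) = (1160 + 5D) − (1545 + 4D) = −385 + D
Setting this equal to +21 kJ gives D = 406 kJ/mol.

D(C-H) ≈ 406 kJ/mol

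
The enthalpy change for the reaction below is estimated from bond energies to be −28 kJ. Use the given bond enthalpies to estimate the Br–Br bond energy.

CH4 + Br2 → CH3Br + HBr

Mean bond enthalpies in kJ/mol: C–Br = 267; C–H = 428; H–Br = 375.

Let D be the Br–Br bond energy.
Σ(broken) = 1×D + 4×428 = 1712 + D
Σ(formed) = 1×267 + 3×428 + 1×375 = 1926
ΔH = Σ(broken) − Σ(formed) = (1712 + D) − (1926) = −214 + D
Setting this equal to −28 kJ gives D = 186 kJ/mol.

D(Br–Br) ≈ 186 kJ/mol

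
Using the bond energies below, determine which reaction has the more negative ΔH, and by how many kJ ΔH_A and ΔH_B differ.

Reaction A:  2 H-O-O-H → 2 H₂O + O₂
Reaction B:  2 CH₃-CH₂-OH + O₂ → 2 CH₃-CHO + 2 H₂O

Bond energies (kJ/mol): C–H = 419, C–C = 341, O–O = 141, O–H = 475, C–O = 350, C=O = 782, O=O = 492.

Reaction B, by 274 kJ

Reaction A:
  Bonds broken (reactants):
    O–H: 4 × 475 = 1900
    O–O: 2 × 141 = 282
    Σ(broken) = 2182 kJ
  Bonds formed (products):
    O–H: 4 × 475 = 1900
    O=O: 1 × 492 = 492
    Σ(formed) = 2392 kJ
  ΔH_A = 2182 − 2392 = −210 kJ
Reaction B:
  Bonds broken (reactants):
    C–C: 2 × 341 = 682
    C–H: 10 × 419 = 4190
    C–O: 2 × 350 = 700
    O–H: 2 × 475 = 950
    O=O: 1 × 492 = 492
    Σ(broken) = 7014 kJ
  Bonds formed (products):
    C–C: 2 × 341 = 682
    C–H: 8 × 419 = 3352
    C=O: 2 × 782 = 1564
    O–H: 4 × 475 = 1900
    Σ(formed) = 7498 kJ
  ΔH_B = 7014 − 7498 = −484 kJ
ΔH_A − ΔH_B = +274 kJ, so reaction B has the more negative ΔH; |ΔH_A − ΔH_B| = 274 kJ.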